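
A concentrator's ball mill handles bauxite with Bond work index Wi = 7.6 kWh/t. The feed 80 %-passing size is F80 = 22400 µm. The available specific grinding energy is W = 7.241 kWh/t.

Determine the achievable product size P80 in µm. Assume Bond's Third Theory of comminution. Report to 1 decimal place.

W = 10 Wi (P80^-0.5 − F80^-0.5)
P80^-0.5 = F80^-0.5 + W/(10 Wi)
  = 7.2410/(10·7.6) + 1/√22400 = 0.095276 + 0.006682 = 0.101958
P80 = (1/0.101958)² = 9.8080² = 96.20 µm

P80 = 96.2 µm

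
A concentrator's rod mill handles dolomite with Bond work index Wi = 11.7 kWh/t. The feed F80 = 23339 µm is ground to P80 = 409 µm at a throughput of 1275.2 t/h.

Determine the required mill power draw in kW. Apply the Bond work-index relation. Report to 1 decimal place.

W_Bond = 10·Wi·(1/√P₈₀ − 1/√F₈₀)
W = 10·11.7·(1/√409 − 1/√23339) = 10·11.7·(0.042901) = 5.0194 kWh/t
Power = W × throughput = 5.0194 kWh/t × 1275.2 t/h = 6400.8 kW

P = 6400.8 kW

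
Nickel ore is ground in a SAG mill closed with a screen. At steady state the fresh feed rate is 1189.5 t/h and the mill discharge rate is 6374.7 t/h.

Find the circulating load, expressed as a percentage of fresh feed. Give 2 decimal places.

CL = 435.91 %

Mill node: discharge = fresh + recycle.
R = M − F = 6374.7 − 1189.5 = 5185.2 t/h
CL = 100·R/F = 100·5185.2/1189.5 = 435.91 %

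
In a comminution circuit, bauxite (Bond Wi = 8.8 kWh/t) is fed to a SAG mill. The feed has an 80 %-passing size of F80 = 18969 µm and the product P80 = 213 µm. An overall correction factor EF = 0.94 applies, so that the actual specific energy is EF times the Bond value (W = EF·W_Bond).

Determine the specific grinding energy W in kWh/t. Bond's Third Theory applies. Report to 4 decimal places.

W = 10 Wi (P80^-0.5 − F80^-0.5)
1/√213 = 0.068519;  1/√18969 = 0.007261
W = 10·8.8·(0.068519 − 0.007261) = 5.3907 kWh/t
Corrected W = EF·W_Bond = 0.94·5.3907 = 5.0673 kWh/t

W = 5.0673 kWh/t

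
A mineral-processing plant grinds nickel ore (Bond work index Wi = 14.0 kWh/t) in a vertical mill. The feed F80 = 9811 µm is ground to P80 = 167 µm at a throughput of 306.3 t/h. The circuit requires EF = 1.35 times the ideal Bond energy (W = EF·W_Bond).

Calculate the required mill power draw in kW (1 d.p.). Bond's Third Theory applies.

W = 10·Wi·[P80^(−½) − F80^(−½)]
W = 10·14.0·(1/√167 − 1/√9811) = 10·14.0·(0.067286) = 9.4201 kWh/t
W_actual = 1.35 × 9.4201 = 12.7171 kWh/t
Power = W × throughput = 12.7171 kWh/t × 306.3 t/h = 3895.3 kW

P = 3895.3 kW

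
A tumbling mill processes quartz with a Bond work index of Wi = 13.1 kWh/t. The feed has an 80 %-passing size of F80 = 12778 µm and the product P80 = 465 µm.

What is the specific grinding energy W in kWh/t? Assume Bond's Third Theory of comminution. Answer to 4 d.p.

W = 10 Wi (1/√P80 − 1/√F80)  [Bond]
1/√465 = 0.046374;  1/√12778 = 0.008846
W = 10·13.1·(0.046374 − 0.008846) = 4.9161 kWh/t

W = 4.9161 kWh/t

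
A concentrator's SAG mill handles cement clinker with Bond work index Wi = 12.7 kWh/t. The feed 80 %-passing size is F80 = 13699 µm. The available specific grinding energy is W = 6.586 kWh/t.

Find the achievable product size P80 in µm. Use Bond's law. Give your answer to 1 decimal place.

W = 10·Wi·[P80^(−½) − F80^(−½)]
P80^-0.5 = F80^-0.5 + W/(10 Wi)
  = 6.5860/(10·12.7) + 1/√13699 = 0.051858 + 0.008544 = 0.060402
P80 = (1/0.060402)² = 16.5557² = 274.09 µm

P80 = 274.1 µm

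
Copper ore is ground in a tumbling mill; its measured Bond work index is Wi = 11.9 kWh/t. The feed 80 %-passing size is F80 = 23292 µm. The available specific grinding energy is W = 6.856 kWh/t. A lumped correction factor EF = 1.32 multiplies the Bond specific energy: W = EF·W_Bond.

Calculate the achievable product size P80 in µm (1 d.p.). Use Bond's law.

P80 = 396.8 µm

Bond:  W = 10 Wi (1/√P − 1/√F)
W_Bond = W / EF = 6.856 / 1.32 = 5.1939 kWh/t
1/√P80 = 1/√F80 + W_Bond/(10·Wi)
  = 5.1939/(10·11.9) + 1/√23292 = 0.043647 + 0.006552 = 0.050199
P80 = (1/0.050199)² = 19.9208² = 396.84 µm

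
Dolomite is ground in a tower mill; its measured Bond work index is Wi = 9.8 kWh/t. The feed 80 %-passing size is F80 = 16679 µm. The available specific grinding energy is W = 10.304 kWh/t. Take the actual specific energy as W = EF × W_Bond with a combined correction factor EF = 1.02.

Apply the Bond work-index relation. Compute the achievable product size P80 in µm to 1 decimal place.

W = 10·Wi·[P80^(−½) − F80^(−½)]
W_Bond = W / EF = 10.304 / 1.02 = 10.1020 kWh/t
P80^-0.5 = F80^-0.5 + W_Bond/(10 Wi)
  = 10.1020/(10·9.8) + 1/√16679 = 0.103081 + 0.007743 = 0.110824
P80 = (1/0.110824)² = 9.0233² = 81.42 µm

P80 = 81.4 µm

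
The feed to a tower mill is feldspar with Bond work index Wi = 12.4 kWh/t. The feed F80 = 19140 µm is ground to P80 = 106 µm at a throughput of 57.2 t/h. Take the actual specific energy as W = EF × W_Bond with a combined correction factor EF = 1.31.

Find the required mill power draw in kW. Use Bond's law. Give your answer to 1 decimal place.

P = 835.3 kW

W_Bond = 10·Wi·(1/√P₈₀ − 1/√F₈₀)
W = 10·12.4·(1/√106 − 1/√19140) = 10·12.4·(0.089900) = 11.1477 kWh/t
Corrected W = EF·W_Bond = 1.31·11.1477 = 14.6034 kWh/t
Mill draw = 14.6034 × 57.2 = 835.3 kW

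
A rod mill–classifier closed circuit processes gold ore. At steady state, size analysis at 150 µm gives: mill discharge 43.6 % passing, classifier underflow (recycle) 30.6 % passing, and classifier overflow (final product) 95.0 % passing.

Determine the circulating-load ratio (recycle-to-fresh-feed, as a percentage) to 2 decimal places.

CL = 395.38 %

Mass balance on the −150 µm fraction:
r = (o − d)/(d − u)
r = (95.0 − 43.6)/(43.6 − 30.6) = 51.4/13.0 = 3.9538
CL = 100·r = 395.38 %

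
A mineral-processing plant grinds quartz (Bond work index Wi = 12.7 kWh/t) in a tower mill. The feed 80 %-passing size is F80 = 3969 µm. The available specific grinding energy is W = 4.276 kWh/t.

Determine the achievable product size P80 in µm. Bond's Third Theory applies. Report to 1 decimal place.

P80 = 407.4 µm

W = 10·Wi·(P80^(-½) − F80^(-½))
P80^(−½) = W/(10 Wi) + F80^(−½)
  = 4.2760/(10·12.7) + 1/√3969 = 0.033669 + 0.015873 = 0.049542
P80 = (1/0.049542)² = 20.1848² = 407.42 µm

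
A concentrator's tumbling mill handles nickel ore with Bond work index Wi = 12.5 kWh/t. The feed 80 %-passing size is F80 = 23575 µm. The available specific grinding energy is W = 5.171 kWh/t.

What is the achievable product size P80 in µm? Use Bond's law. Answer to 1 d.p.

W = 10·Wi·[P80^(−½) − F80^(−½)]
⇒ 1/√P80 = W/(10·Wi) + 1/√F80
  = 5.1710/(10·12.5) + 1/√23575 = 0.041368 + 0.006513 = 0.047881
P80 = (1/0.047881)² = 20.8852² = 436.19 µm

P80 = 436.2 µm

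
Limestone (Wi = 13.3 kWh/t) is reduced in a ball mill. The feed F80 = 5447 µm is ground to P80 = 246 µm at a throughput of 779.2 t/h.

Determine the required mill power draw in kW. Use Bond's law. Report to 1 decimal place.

P = 5203.3 kW

W = 10·Wi·[P80^(−½) − F80^(−½)]
W = 10·13.3·(1/√246 − 1/√5447) = 10·13.3·(0.050208) = 6.6777 kWh/t
P = W·T = 6.6777·779.2 = 5203.3 kW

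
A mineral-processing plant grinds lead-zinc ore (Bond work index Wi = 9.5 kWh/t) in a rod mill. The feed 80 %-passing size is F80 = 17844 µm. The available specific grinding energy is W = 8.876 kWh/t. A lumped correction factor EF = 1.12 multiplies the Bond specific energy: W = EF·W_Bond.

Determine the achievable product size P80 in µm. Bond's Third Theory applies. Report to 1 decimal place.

W = 10·Wi·[P80^(−½) − F80^(−½)]
W_Bond = W / EF = 8.876 / 1.12 = 7.9250 kWh/t
P80^(−½) = W_Bond/(10 Wi) + F80^(−½)
  = 7.9250/(10·9.5) + 1/√17844 = 0.083421 + 0.007486 = 0.090907
P80 = (1/0.090907)² = 11.0002² = 121.01 µm

P80 = 121.0 µm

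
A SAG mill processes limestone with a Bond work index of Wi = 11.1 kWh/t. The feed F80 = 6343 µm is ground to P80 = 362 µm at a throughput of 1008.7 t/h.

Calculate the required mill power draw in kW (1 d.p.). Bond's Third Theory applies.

Bond: W = 10·Wi·(1/√P80 − 1/√F80)
W = 10·11.1·(1/√362 − 1/√6343) = 10·11.1·(0.040003) = 4.4403 kWh/t
P = W·T = 4.4403·1008.7 = 4478.9 kW

P = 4478.9 kW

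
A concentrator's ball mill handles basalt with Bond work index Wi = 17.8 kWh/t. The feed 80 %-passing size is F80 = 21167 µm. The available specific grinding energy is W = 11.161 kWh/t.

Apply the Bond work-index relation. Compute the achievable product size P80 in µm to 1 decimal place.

W = 10·Wi·(P80^(-½) − F80^(-½))
1/√P80 = 1/√F80 + W/(10·Wi)
  = 11.1610/(10·17.8) + 1/√21167 = 0.062702 + 0.006873 = 0.069576
P80 = (1/0.069576)² = 14.3728² = 206.58 µm

P80 = 206.6 µm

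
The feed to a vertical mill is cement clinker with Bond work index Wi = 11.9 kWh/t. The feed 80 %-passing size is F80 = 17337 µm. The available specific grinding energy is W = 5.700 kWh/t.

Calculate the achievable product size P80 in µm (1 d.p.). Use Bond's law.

P80 = 324.7 µm

W_Bond = 10·Wi·(1/√P₈₀ − 1/√F₈₀)
1/√P80 = 1/√F80 + W/(10·Wi)
  = 5.7000/(10·11.9) + 1/√17337 = 0.047899 + 0.007595 = 0.055494
P80 = (1/0.055494)² = 18.0200² = 324.72 µm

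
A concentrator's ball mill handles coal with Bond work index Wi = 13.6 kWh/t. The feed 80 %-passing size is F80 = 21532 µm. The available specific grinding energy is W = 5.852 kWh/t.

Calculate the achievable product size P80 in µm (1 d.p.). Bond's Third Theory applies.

Bond: W = 10·Wi·(1/√P80 − 1/√F80)
⇒ 1/√P80 = W/(10 Wi) + 1/√F80
  = 5.8520/(10·13.6) + 1/√21532 = 0.043029 + 0.006815 = 0.049844
P80 = (1/0.049844)² = 20.0625² = 402.50 µm

P80 = 402.5 µm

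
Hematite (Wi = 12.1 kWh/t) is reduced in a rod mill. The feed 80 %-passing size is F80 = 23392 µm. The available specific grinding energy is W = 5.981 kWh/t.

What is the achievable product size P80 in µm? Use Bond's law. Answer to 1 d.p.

P80 = 319.2 µm

W = 10·Wi·[P80^(−½) − F80^(−½)]
⇒ 1/√P80 = W/(10·Wi) + 1/√F80
  = 5.9810/(10·12.1) + 1/√23392 = 0.049430 + 0.006538 = 0.055968
P80 = (1/0.055968)² = 17.8673² = 319.24 µm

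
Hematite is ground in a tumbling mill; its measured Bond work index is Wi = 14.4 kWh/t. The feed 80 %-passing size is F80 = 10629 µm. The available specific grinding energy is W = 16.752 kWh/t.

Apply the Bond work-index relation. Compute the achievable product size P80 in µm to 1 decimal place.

P80 = 63.0 µm

Bond: W = 10·Wi·(1/√P80 − 1/√F80)
P80^(−½) = W/(10 Wi) + F80^(−½)
  = 16.7520/(10·14.4) + 1/√10629 = 0.116333 + 0.009700 = 0.126033
P80 = (1/0.126033)² = 7.9344² = 62.96 µm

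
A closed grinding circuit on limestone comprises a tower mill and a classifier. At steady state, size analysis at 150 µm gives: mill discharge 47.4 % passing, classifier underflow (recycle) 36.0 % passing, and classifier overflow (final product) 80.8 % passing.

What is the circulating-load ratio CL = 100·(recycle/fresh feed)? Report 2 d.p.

Balance %-passing 150 µm (r = R/F):
(1+r)·d = r·u + o ⇒ r = (o−d)/(d−u)
r = (80.8 − 47.4)/(47.4 − 36.0) = 33.4/11.4 = 2.9298
CL = 100·r = 292.98 %

CL = 292.98 %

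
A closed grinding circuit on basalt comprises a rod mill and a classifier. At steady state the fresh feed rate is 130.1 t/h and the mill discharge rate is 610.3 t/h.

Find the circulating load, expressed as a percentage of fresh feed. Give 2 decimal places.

M = F + R at steady state, so:
R = M − F = 610.3 − 130.1 = 480.2 t/h
CL = 100·R/F = 100·480.2/130.1 = 369.10 %

CL = 369.10 %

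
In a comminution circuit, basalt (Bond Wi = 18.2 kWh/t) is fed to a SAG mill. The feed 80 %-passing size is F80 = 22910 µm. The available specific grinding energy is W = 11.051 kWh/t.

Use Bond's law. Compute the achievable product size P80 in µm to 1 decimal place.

P80 = 220.6 µm

Bond: W = 10·Wi·(1/√P80 − 1/√F80)
⇒ 1/√P80 = W/(10 Wi) + 1/√F80
  = 11.0510/(10·18.2) + 1/√22910 = 0.060720 + 0.006607 = 0.067327
P80 = (1/0.067327)² = 14.8530² = 220.61 µm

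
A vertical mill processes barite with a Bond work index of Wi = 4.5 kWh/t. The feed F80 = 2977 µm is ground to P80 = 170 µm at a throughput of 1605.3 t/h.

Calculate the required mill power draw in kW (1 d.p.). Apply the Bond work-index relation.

W = 10·Wi·(P80^(-½) − F80^(-½))
W = 10·4.5·(1/√170 − 1/√2977) = 10·4.5·(0.058369) = 2.6266 kWh/t
P = W·T = 2.6266·1605.3 = 4216.5 kW

P = 4216.5 kW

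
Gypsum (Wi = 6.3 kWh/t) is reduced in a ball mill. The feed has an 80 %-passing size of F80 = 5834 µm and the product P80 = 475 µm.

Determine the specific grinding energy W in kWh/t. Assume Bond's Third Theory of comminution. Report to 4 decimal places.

W = 2.0658 kWh/t

Bond:  W = 10 Wi (1/√P − 1/√F)
1/√475 = 0.045883;  1/√5834 = 0.013092
W = 10·6.3·(0.045883 − 0.013092) = 2.0658 kWh/t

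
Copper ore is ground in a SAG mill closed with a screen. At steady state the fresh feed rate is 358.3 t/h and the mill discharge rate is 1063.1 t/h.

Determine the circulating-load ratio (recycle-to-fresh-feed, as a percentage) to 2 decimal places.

Steady state: M = F + R.
R = M − F = 1063.1 − 358.3 = 704.8 t/h
CL = 100·R/F = 100·704.8/358.3 = 196.71 %

CL = 196.71 %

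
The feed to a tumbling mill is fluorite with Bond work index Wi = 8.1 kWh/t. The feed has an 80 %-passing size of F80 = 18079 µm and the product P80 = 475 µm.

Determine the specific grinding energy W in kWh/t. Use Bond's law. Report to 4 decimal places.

W = 3.1141 kWh/t

Bond:  W = 10 Wi (1/√P − 1/√F)
1/√475 = 0.045883;  1/√18079 = 0.007437
W = 10·8.1·(0.045883 − 0.007437) = 3.1141 kWh/t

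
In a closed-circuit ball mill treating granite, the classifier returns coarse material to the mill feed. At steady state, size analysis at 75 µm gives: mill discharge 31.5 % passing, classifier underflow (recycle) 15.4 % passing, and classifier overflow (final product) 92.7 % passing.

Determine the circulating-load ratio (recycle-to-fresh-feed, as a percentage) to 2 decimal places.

CL = 380.12 %

Mass balance on the −75 µm fraction:
r = (o − d)/(d − u)
r = (92.7 − 31.5)/(31.5 − 15.4) = 61.2/16.1 = 3.8012
CL = 100·r = 380.12 %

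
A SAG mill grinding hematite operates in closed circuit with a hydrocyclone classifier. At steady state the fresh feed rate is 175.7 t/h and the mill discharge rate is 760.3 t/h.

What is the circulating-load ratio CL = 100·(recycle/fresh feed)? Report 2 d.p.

M = F + R at steady state, so:
R = M − F = 760.3 − 175.7 = 584.6 t/h
CL = 100·R/F = 100·584.6/175.7 = 332.73 %

CL = 332.73 %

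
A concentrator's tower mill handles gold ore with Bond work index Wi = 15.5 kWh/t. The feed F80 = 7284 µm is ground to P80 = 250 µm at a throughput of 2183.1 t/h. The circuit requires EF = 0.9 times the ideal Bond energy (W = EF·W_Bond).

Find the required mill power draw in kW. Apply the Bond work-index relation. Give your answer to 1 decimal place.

P = 15692.6 kW

W = 10 Wi (P80^-0.5 − F80^-0.5)
W = 10·15.5·(1/√250 − 1/√7284) = 10·15.5·(0.051529) = 7.9869 kWh/t
W_actual = 0.9 × 7.9869 = 7.1882 kWh/t
Mill draw = 7.1882 × 2183.1 = 15692.6 kW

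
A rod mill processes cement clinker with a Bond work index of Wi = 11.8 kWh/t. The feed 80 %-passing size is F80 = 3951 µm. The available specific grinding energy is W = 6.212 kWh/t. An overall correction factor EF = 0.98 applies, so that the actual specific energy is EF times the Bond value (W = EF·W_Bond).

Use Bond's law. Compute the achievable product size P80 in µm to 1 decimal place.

P80 = 206.3 µm

Bond:  W = 10 Wi (1/√P − 1/√F)
W_Bond = W / EF = 6.212 / 0.98 = 6.3388 kWh/t
P80^-0.5 = F80^-0.5 + W_Bond/(10 Wi)
  = 6.3388/(10·11.8) + 1/√3951 = 0.053718 + 0.015909 = 0.069628
P80 = (1/0.069628)² = 14.3621² = 206.27 µm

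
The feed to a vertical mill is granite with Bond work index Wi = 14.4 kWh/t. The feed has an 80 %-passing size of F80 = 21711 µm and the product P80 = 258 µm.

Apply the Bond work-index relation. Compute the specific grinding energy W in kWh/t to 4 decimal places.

W = 7.9878 kWh/t

W = 10·Wi·[P80^(−½) − F80^(−½)]
1/√258 = 0.062257;  1/√21711 = 0.006787
W = 10·14.4·(0.062257 − 0.006787) = 7.9878 kWh/t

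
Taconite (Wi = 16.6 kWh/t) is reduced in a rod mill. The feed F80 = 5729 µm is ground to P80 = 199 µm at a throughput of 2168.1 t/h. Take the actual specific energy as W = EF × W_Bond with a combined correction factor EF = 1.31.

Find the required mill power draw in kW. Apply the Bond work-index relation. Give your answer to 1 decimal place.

W_Bond = 10·Wi·(1/√P₈₀ − 1/√F₈₀)
W = 10·16.6·(1/√199 − 1/√5729) = 10·16.6·(0.057676) = 9.5743 kWh/t
With EF = 1.31: W = 9.5743·1.31 = 12.5423 kWh/t
Power = W × throughput = 12.5423 kWh/t × 2168.1 t/h = 27193.0 kW

P = 27193.0 kW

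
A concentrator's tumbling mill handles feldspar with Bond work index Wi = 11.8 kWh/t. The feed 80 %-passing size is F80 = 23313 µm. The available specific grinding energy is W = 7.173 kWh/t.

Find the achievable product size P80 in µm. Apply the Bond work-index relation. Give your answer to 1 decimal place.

Bond: W = 10·Wi·(1/√P80 − 1/√F80)
⇒ 1/√P80 = W/(10 Wi) + 1/√F80
  = 7.1730/(10·11.8) + 1/√23313 = 0.060788 + 0.006549 = 0.067338
P80 = (1/0.067338)² = 14.8506² = 220.54 µm

P80 = 220.5 µm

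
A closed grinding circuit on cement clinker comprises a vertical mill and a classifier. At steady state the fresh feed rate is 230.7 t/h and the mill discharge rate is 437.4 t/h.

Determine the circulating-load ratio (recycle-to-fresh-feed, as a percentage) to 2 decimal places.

CL = 89.60 %

Mill node: discharge = fresh + recycle.
R = M − F = 437.4 − 230.7 = 206.7 t/h
CL = 100·R/F = 100·206.7/230.7 = 89.60 %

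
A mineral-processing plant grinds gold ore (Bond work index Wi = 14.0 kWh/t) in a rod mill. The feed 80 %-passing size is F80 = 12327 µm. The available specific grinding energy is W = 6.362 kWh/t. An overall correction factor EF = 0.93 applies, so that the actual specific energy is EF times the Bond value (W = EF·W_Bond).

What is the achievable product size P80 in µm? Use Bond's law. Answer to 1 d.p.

Bond: W = 10·Wi·(1/√P80 − 1/√F80)
W_Bond = W / EF = 6.362 / 0.93 = 6.8409 kWh/t
P80^-0.5 = F80^-0.5 + W_Bond/(10 Wi)
  = 6.8409/(10·14.0) + 1/√12327 = 0.048863 + 0.009007 = 0.057870
P80 = (1/0.057870)² = 17.2801² = 298.60 µm

P80 = 298.6 µm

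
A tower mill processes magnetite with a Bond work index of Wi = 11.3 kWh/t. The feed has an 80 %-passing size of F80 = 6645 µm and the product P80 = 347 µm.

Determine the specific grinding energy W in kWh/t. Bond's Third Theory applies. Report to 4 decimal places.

W = 10 Wi / √P80 − 10 Wi / √F80
1/√347 = 0.053683;  1/√6645 = 0.012267
W = 10·11.3·(0.053683 − 0.012267) = 4.6799 kWh/t

W = 4.6799 kWh/t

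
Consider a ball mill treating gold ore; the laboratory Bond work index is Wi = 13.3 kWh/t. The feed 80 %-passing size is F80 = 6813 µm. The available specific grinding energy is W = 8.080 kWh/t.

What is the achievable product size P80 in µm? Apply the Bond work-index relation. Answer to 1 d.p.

P80 = 188.3 µm

Bond:  W = 10 Wi (1/√P − 1/√F)
⇒ 1/√P80 = W/(10 Wi) + 1/√F80
  = 8.0800/(10·13.3) + 1/√6813 = 0.060752 + 0.012115 = 0.072867
P80 = (1/0.072867)² = 13.7236² = 188.34 µm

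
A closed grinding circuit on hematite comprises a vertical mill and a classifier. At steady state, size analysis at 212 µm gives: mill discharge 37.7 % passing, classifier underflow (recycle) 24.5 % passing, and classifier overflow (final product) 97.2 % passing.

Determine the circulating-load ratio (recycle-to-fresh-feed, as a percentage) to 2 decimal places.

CL = 450.76 %

Balance %-passing 212 µm (r = R/F):
(1+r)d = ru + o → r = (o−d)/(d−u)
r = (97.2 − 37.7)/(37.7 − 24.5) = 59.5/13.2 = 4.5076
CL = 100·r = 450.76 %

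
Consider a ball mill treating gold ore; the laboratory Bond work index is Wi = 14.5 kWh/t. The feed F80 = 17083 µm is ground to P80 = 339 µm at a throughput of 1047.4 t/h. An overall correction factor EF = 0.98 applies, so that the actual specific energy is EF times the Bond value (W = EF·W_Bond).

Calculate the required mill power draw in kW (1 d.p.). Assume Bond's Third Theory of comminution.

W = 10 Wi / √P80 − 10 Wi / √F80
W = 10·14.5·(1/√339 − 1/√17083) = 10·14.5·(0.046662) = 6.7659 kWh/t
W_actual = 0.98 × 6.7659 = 6.6306 kWh/t
Power = W × throughput = 6.6306 kWh/t × 1047.4 t/h = 6944.9 kW

P = 6944.9 kW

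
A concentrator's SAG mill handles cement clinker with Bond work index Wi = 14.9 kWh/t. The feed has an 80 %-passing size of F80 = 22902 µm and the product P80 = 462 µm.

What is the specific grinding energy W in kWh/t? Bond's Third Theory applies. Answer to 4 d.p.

W = 5.9475 kWh/t

W = 10 Wi (P80^-0.5 − F80^-0.5)
1/√462 = 0.046524;  1/√22902 = 0.006608
W = 10·14.9·(0.046524 − 0.006608) = 5.9475 kWh/t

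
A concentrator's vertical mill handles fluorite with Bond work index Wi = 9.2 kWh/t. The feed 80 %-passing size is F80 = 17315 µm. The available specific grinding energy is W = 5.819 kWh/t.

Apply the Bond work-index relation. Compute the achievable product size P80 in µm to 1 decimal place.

P80 = 199.2 µm

W = 10·Wi·(P80^(-½) − F80^(-½))
P80^(−½) = W/(10 Wi) + F80^(−½)
  = 5.8190/(10·9.2) + 1/√17315 = 0.063250 + 0.007600 = 0.070850
P80 = (1/0.070850)² = 14.1144² = 199.22 µm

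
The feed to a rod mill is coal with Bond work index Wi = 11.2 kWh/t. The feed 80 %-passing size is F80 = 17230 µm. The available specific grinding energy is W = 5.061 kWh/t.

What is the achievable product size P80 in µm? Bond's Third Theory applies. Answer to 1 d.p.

W = 10 Wi (1/√P80 − 1/√F80)  [Bond]
⇒ 1/√P80 = W/(10 Wi) + 1/√F80
  = 5.0610/(10·11.2) + 1/√17230 = 0.045187 + 0.007618 = 0.052806
P80 = (1/0.052806)² = 18.9373² = 358.62 µm

P80 = 358.6 µm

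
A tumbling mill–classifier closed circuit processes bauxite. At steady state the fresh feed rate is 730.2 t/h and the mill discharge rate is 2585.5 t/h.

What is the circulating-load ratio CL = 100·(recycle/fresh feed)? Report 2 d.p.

CL = 254.08 %

Discharge = new feed + return, hence
R = M − F = 2585.5 − 730.2 = 1855.3 t/h
CL = 100·R/F = 100·1855.3/730.2 = 254.08 %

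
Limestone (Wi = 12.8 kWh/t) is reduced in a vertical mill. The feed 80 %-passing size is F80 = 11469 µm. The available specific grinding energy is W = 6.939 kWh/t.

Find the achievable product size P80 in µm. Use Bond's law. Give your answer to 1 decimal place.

W = 10·Wi·(P80^(-½) − F80^(-½))
⇒ 1/√P80 = W/(10·Wi) + 1/√F80
  = 6.9390/(10·12.8) + 1/√11469 = 0.054211 + 0.009338 = 0.063549
P80 = (1/0.063549)² = 15.7360² = 247.62 µm

P80 = 247.6 µm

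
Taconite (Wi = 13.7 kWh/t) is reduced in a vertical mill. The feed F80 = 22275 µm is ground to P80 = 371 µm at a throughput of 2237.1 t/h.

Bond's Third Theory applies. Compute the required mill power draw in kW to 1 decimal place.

W = 10 Wi (P80^-0.5 − F80^-0.5)
W = 10·13.7·(1/√371 − 1/√22275) = 10·13.7·(0.045217) = 6.1948 kWh/t
Power = W × throughput = 6.1948 kWh/t × 2237.1 t/h = 13858.3 kW

P = 13858.3 kW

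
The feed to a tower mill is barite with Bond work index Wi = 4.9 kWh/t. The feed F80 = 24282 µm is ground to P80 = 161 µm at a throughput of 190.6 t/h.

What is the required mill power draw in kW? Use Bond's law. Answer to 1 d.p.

W = 10·Wi·[P80^(−½) − F80^(−½)]
W = 10·4.9·(1/√161 − 1/√24282) = 10·4.9·(0.072394) = 3.5473 kWh/t
Mill draw = 3.5473 × 190.6 = 676.1 kW

P = 676.1 kW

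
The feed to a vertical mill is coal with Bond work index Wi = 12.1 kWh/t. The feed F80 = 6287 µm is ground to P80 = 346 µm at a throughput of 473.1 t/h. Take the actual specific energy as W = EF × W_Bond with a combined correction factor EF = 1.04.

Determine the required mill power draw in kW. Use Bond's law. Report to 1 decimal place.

W = 10 Wi (1/√P80 − 1/√F80)  [Bond]
W = 10·12.1·(1/√346 − 1/√6287) = 10·12.1·(0.041148) = 4.9790 kWh/t
W_actual = 1.04 × 4.9790 = 5.1781 kWh/t
Power = W × throughput = 5.1781 kWh/t × 473.1 t/h = 2449.8 kW

P = 2449.8 kW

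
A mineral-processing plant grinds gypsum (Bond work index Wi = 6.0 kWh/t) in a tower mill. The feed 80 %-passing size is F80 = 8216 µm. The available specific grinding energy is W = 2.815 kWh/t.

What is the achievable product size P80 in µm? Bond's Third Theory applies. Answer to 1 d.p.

P80 = 297.8 µm

W = 10·Wi·[P80^(−½) − F80^(−½)]
⇒ 1/√P80 = W/(10·Wi) + 1/√F80
  = 2.8150/(10·6.0) + 1/√8216 = 0.046917 + 0.011032 = 0.057949
P80 = (1/0.057949)² = 17.2565² = 297.79 µm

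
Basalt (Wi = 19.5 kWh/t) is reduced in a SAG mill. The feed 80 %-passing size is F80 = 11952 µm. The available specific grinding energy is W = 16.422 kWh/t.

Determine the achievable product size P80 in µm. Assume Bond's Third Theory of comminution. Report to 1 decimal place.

P80 = 114.7 µm

W = 10·Wi·(P80^(-½) − F80^(-½))
⇒ 1/√P80 = W/(10 Wi) + 1/√F80
  = 16.4220/(10·19.5) + 1/√11952 = 0.084215 + 0.009147 = 0.093362
P80 = (1/0.093362)² = 10.7109² = 114.72 µm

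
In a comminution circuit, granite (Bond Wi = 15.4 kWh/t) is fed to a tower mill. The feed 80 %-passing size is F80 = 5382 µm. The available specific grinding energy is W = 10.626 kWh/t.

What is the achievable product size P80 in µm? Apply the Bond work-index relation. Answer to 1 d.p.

W = 10 Wi (P80^-0.5 − F80^-0.5)
1/√P80 = 1/√F80 + W/(10·Wi)
  = 10.6260/(10·15.4) + 1/√5382 = 0.069000 + 0.013631 = 0.082631
P80 = (1/0.082631)² = 12.1020² = 146.46 µm

P80 = 146.5 µm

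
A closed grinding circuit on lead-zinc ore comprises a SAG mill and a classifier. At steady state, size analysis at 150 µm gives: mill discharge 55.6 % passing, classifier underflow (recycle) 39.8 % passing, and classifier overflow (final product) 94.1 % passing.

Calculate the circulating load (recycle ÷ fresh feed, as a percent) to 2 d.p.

CL = 243.67 %

Balance %-passing 150 µm (r = R/F):
d + r·d = r·u + o → r(d−u) = o−d
r = (94.1 − 55.6)/(55.6 − 39.8) = 38.5/15.8 = 2.4367
CL = 100·r = 243.67 %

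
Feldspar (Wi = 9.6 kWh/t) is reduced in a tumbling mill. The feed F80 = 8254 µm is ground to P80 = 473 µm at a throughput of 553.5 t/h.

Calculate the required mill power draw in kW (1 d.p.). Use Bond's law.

W = 10 Wi / √P80 − 10 Wi / √F80
W = 10·9.6·(1/√473 − 1/√8254) = 10·9.6·(0.034973) = 3.3574 kWh/t
Mill draw = 3.3574 × 553.5 = 1858.3 kW

P = 1858.3 kW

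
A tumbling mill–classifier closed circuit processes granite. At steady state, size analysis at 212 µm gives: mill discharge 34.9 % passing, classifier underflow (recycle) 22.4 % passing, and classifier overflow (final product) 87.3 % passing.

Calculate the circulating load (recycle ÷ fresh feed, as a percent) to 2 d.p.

Mass balance on the −212 µm fraction:
r = (o − d)/(d − u)
r = (87.3 − 34.9)/(34.9 − 22.4) = 52.4/12.5 = 4.1920
CL = 100·r = 419.20 %

CL = 419.20 %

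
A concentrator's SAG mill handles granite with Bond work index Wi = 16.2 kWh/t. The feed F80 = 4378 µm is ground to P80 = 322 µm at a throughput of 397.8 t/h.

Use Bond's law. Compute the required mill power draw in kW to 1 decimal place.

P = 2617.3 kW

Bond:  W = 10 Wi (1/√P − 1/√F)
W = 10·16.2·(1/√322 − 1/√4378) = 10·16.2·(0.040614) = 6.5795 kWh/t
P = W·T = 6.5795·397.8 = 2617.3 kW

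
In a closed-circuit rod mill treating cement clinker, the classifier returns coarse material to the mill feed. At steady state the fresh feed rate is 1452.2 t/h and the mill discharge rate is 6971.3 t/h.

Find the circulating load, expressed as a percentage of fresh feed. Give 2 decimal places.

CL = 380.05 %

M = F + R at steady state, so:
R = M − F = 6971.3 − 1452.2 = 5519.1 t/h
CL = 100·R/F = 100·5519.1/1452.2 = 380.05 %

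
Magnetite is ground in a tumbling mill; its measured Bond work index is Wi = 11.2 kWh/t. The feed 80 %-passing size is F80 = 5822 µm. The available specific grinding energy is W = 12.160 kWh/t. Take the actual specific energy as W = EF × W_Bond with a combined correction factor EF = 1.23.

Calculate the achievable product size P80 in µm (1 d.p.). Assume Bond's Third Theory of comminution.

P80 = 97.3 µm

Bond:  W = 10 Wi (1/√P − 1/√F)
W_Bond = W / EF = 12.160 / 1.23 = 9.8862 kWh/t
P80^-0.5 = F80^-0.5 + W_Bond/(10 Wi)
  = 9.8862/(10·11.2) + 1/√5822 = 0.088269 + 0.013106 = 0.101375
P80 = (1/0.101375)² = 9.8643² = 97.31 µm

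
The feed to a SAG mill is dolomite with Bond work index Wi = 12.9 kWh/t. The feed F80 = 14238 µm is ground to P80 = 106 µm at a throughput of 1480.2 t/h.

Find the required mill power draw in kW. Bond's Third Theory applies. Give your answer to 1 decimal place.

W = 10 Wi (P80^-0.5 − F80^-0.5)
W = 10·12.9·(1/√106 − 1/√14238) = 10·12.9·(0.088748) = 11.4485 kWh/t
P_mill = W·ṁ = 11.4485·1480.2 = 16946.1 kW

P = 16946.1 kW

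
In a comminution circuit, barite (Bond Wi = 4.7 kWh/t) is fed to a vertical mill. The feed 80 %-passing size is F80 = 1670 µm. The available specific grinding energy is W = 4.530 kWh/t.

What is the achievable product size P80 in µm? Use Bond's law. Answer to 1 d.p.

P80 = 68.5 µm

W = 10 Wi (P80^-0.5 − F80^-0.5)
P80^(−½) = W/(10 Wi) + F80^(−½)
  = 4.5300/(10·4.7) + 1/√1670 = 0.096383 + 0.024470 = 0.120853
P80 = (1/0.120853)² = 8.2745² = 68.47 µm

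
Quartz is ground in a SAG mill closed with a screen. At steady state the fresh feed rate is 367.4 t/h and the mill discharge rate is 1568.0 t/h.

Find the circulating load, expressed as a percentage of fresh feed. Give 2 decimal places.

M = F + R at steady state, so:
R = M − F = 1568.0 − 367.4 = 1200.6 t/h
CL = 100·R/F = 100·1200.6/367.4 = 326.78 %

CL = 326.78 %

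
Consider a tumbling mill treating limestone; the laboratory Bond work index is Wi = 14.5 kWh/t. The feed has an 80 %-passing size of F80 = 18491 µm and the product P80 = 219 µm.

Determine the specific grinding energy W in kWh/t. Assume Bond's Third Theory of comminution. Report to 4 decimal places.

W = 10·Wi·(P80^(-½) − F80^(-½))
1/√219 = 0.067574;  1/√18491 = 0.007354
W = 10·14.5·(0.067574 − 0.007354) = 8.7319 kWh/t

W = 8.7319 kWh/t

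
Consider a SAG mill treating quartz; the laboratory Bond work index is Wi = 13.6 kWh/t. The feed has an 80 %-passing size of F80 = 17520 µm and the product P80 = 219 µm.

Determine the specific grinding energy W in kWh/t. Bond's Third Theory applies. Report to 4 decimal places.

W = 8.1626 kWh/t

Bond: W = 10·Wi·(1/√P80 − 1/√F80)
1/√219 = 0.067574;  1/√17520 = 0.007555
W = 10·13.6·(0.067574 − 0.007555) = 8.1626 kWh/t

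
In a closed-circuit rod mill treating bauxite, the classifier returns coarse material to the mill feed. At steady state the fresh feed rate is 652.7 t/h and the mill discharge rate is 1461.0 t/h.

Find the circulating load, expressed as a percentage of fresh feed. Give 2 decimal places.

M = F + R at steady state, so:
R = M − F = 1461.0 − 652.7 = 808.3 t/h
CL = 100·R/F = 100·808.3/652.7 = 123.84 %

CL = 123.84 %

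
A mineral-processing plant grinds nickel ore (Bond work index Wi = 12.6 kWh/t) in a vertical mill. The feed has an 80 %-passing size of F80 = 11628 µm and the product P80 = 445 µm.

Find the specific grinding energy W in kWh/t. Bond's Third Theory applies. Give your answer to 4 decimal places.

W = 4.8045 kWh/t

W = 10 Wi / √P80 − 10 Wi / √F80
1/√445 = 0.047405;  1/√11628 = 0.009274
W = 10·12.6·(0.047405 − 0.009274) = 4.8045 kWh/t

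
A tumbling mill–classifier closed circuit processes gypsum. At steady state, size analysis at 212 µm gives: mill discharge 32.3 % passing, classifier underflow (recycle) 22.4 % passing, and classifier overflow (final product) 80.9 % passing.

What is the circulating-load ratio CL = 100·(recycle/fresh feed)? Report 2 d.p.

CL = 490.91 %

Let r = R/F. Size balance at 212 µm:
(1+r)d = ru + o → r = (o−d)/(d−u)
r = (80.9 − 32.3)/(32.3 − 22.4) = 48.6/9.9 = 4.9091
CL = 100·r = 490.91 %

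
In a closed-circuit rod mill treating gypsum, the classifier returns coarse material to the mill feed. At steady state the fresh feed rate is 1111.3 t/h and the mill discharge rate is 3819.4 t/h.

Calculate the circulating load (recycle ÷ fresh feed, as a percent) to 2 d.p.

CL = 243.69 %

Discharge = new feed + return, hence
R = M − F = 3819.4 − 1111.3 = 2708.1 t/h
CL = 100·R/F = 100·2708.1/1111.3 = 243.69 %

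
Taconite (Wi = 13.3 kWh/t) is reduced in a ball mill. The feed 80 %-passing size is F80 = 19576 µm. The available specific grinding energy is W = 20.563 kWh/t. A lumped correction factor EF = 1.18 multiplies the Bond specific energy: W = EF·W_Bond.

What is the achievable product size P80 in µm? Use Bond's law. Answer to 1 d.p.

P80 = 52.4 µm

Bond:  W = 10 Wi (1/√P − 1/√F)
W_Bond = W / EF = 20.563 / 1.18 = 17.4263 kWh/t
⇒ 1/√P80 = W_Bond/(10 Wi) + 1/√F80
  = 17.4263/(10·13.3) + 1/√19576 = 0.131025 + 0.007147 = 0.138172
P80 = (1/0.138172)² = 7.2374² = 52.38 µm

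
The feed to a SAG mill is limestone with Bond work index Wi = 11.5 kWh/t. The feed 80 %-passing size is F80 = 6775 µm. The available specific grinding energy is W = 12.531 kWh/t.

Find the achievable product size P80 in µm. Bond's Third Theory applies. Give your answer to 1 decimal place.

P80 = 68.2 µm

W_Bond = 10·Wi·(1/√P₈₀ − 1/√F₈₀)
⇒ 1/√P80 = W/(10 Wi) + 1/√F80
  = 12.5310/(10·11.5) + 1/√6775 = 0.108965 + 0.012149 = 0.121114
P80 = (1/0.121114)² = 8.2567² = 68.17 µm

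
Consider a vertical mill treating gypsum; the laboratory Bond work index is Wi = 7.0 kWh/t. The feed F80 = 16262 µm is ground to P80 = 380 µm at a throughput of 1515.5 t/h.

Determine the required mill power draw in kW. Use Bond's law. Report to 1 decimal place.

P = 4610.2 kW

W = 10 Wi (P80^-0.5 − F80^-0.5)
W = 10·7.0·(1/√380 − 1/√16262) = 10·7.0·(0.043457) = 3.0420 kWh/t
P_mill = W·ṁ = 3.0420·1515.5 = 4610.2 kW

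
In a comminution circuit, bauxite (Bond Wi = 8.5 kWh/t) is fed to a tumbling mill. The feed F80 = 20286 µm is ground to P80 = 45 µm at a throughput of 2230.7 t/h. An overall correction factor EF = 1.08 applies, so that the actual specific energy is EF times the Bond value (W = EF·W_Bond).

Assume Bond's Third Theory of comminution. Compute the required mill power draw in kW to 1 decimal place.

P = 29088.8 kW

W = 10·Wi·[P80^(−½) − F80^(−½)]
W = 10·8.5·(1/√45 − 1/√20286) = 10·8.5·(0.142050) = 12.0743 kWh/t
Corrected W = EF·W_Bond = 1.08·12.0743 = 13.0402 kWh/t
Power = W × throughput = 13.0402 kWh/t × 2230.7 t/h = 29088.8 kW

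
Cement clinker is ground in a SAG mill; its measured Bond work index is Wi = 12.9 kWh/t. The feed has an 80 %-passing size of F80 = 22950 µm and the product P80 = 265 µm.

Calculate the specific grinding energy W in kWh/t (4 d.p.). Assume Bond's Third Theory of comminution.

W = 10 Wi (P80^-0.5 − F80^-0.5)
1/√265 = 0.061430;  1/√22950 = 0.006601
W = 10·12.9·(0.061430 − 0.006601) = 7.0729 kWh/t

W = 7.0729 kWh/t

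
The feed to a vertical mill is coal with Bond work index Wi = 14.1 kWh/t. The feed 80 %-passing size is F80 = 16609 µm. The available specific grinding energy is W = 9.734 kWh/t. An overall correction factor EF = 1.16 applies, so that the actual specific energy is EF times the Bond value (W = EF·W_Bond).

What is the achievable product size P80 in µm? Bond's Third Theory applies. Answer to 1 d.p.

P80 = 221.0 µm

Bond: W = 10·Wi·(1/√P80 − 1/√F80)
W_Bond = W / EF = 9.734 / 1.16 = 8.3914 kWh/t
1/√P80 = 1/√F80 + W_Bond/(10·Wi)
  = 8.3914/(10·14.1) + 1/√16609 = 0.059513 + 0.007759 = 0.067273
P80 = (1/0.067273)² = 14.8649² = 220.96 µm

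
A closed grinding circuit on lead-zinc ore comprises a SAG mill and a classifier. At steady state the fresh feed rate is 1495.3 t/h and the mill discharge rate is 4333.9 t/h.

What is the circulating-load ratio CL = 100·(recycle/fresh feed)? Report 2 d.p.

CL = 189.83 %

Mill node: discharge = fresh + recycle.
R = M − F = 4333.9 − 1495.3 = 2838.6 t/h
CL = 100·R/F = 100·2838.6/1495.3 = 189.83 %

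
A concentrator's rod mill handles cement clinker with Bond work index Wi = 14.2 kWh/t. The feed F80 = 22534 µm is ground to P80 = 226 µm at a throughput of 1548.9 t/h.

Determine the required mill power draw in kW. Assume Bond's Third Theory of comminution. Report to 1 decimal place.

P = 13165.3 kW

Bond: W = 10·Wi·(1/√P80 − 1/√F80)
W = 10·14.2·(1/√226 − 1/√22534) = 10·14.2·(0.059857) = 8.4997 kWh/t
P_mill = W·ṁ = 8.4997·1548.9 = 13165.3 kW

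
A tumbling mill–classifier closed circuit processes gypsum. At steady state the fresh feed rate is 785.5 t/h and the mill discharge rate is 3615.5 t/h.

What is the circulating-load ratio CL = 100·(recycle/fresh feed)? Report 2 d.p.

CL = 360.28 %

Discharge = new feed + return, hence
R = M − F = 3615.5 − 785.5 = 2830.0 t/h
CL = 100·R/F = 100·2830.0/785.5 = 360.28 %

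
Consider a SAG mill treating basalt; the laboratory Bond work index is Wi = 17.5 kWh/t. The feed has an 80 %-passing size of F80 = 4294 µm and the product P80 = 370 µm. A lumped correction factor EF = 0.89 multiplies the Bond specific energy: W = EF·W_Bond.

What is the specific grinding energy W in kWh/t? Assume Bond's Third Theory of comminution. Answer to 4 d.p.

Bond: W = 10·Wi·(1/√P80 − 1/√F80)
1/√370 = 0.051988;  1/√4294 = 0.015261
W = 10·17.5·(0.051988 − 0.015261) = 6.4272 kWh/t
Apply correction: 6.4272 × 0.89 = 5.7202 kWh/t

W = 5.7202 kWh/t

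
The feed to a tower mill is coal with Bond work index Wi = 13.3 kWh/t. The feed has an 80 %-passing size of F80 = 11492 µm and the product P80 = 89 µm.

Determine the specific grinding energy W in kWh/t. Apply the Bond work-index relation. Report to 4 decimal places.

W = 10·Wi·[P80^(−½) − F80^(−½)]
1/√89 = 0.106000;  1/√11492 = 0.009328
W = 10·13.3·(0.106000 − 0.009328) = 12.8573 kWh/t

W = 12.8573 kWh/t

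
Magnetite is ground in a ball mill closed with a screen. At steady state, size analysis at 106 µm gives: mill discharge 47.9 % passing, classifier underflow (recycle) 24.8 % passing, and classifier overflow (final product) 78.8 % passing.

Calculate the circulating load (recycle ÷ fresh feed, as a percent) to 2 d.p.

Balance %-passing 106 µm (r = R/F):
d + r·d = r·u + o → r(d−u) = o−d
r = (78.8 − 47.9)/(47.9 − 24.8) = 30.9/23.1 = 1.3377
CL = 100·r = 133.77 %

CL = 133.77 %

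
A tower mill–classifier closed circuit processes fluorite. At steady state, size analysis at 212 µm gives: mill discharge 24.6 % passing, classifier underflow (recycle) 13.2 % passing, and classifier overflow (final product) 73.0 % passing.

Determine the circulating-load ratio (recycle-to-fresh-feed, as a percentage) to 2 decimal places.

Balance %-passing 212 µm (r = R/F):
Fd + Rd = Ru + Fo ⇒ R/F = (o−d)/(d−u)
r = (73.0 − 24.6)/(24.6 − 13.2) = 48.4/11.4 = 4.2456
CL = 100·r = 424.56 %

CL = 424.56 %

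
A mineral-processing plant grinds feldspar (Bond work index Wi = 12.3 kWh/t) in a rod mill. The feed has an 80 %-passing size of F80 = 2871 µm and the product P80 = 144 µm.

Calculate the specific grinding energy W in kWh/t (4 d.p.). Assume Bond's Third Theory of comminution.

W = 10·Wi·(P80^(-½) − F80^(-½))
1/√144 = 0.083333;  1/√2871 = 0.018663
W = 10·12.3·(0.083333 − 0.018663) = 7.9544 kWh/t

W = 7.9544 kWh/t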